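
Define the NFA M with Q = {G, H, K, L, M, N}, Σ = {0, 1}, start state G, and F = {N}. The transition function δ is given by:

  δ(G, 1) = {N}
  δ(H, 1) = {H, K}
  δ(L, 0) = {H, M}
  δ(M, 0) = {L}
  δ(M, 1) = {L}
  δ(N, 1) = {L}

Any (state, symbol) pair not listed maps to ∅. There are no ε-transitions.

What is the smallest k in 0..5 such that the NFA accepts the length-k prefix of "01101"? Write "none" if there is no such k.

Start in {G}.
Read '0': G→∅; now ∅.
The set is empty and remains empty for the remaining 4 symbols.
No reachable set along the way intersects F.

none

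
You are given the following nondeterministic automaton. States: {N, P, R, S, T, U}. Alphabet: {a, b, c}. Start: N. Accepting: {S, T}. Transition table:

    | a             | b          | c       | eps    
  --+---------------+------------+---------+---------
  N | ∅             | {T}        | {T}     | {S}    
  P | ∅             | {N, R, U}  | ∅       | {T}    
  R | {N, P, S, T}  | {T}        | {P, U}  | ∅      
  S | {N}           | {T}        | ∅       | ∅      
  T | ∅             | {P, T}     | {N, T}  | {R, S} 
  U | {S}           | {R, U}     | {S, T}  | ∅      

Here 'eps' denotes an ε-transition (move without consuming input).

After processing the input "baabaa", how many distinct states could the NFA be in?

Start: ε-closure({N}) = {N, S}.
Read 'b': N→{T}, S→{T}; union {T}; ε-closure = {R, S, T}.
Read 'a': R→{N, P, S, T}, S→{N}, T→∅; union {N, P, S, T}; ε-closure = {N, P, R, S, T}.
Read 'a': N→∅, P→∅, R→{N, P, S, T}, S→{N}, T→∅; union {N, P, S, T}; ε-closure = {N, P, R, S, T}.
Read 'b': N→{T}, P→{N, R, U}, R→{T}, S→{T}, T→{P, T}; union {N, P, R, T, U}; ε-closure = {N, P, R, S, T, U}.
Read 'a': N→∅, P→∅, R→{N, P, S, T}, S→{N}, T→∅, U→{S}; union {N, P, S, T}; ε-closure = {N, P, R, S, T}.
Read 'a': N→∅, P→∅, R→{N, P, S, T}, S→{N}, T→∅; union {N, P, S, T}; ε-closure = {N, P, R, S, T}.
That set has 5 states.

5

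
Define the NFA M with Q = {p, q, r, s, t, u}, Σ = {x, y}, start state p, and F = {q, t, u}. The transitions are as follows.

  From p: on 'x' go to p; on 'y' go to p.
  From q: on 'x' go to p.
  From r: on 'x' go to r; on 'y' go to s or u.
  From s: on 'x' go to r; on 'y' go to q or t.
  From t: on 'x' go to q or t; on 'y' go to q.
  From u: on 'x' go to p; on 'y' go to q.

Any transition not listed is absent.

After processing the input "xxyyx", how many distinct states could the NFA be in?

1

Start in {p}.
Read 'x': p→{p}; now {p}.
Read 'x': p→{p}; now {p}.
Read 'y': p→{p}; now {p}.
Read 'y': p→{p}; now {p}.
Read 'x': p→{p}; now {p}.
That set has 1 state.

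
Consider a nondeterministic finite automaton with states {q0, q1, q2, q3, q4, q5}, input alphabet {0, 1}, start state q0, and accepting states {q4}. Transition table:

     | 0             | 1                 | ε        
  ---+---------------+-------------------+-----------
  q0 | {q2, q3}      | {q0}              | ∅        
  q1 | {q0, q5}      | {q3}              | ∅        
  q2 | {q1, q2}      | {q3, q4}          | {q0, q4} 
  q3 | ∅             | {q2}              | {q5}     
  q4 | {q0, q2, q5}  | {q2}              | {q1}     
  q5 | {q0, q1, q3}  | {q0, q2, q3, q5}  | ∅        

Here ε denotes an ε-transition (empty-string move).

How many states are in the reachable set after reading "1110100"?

6

Start in {q0}.
Read '1': q0→{q0}; now {q0}.
Read '1': q0→{q0}; now {q0}.
Read '1': q0→{q0}; now {q0}.
Read '0': q0→{q2, q3}; union {q2, q3}; ε-closure = {q0, q1, q2, q3, q4, q5}.
Read '1': q0→{q0}, q1→{q3}, q2→{q3, q4}, q3→{q2}, q4→{q2}, q5→{q0, q2, q3, q5}; union {q0, q2, q3, q4, q5}; ε-closure = {q0, q1, q2, q3, q4, q5}.
Read '0': q0→{q2, q3}, q1→{q0, q5}, q2→{q1, q2}, q3→∅, q4→{q0, q2, q5}, q5→{q0, q1, q3}; union {q0, q1, q2, q3, q5}; ε-closure = {q0, q1, q2, q3, q4, q5}.
Read '0': q0→{q2, q3}, q1→{q0, q5}, q2→{q1, q2}, q3→∅, q4→{q0, q2, q5}, q5→{q0, q1, q3}; union {q0, q1, q2, q3, q5}; ε-closure = {q0, q1, q2, q3, q4, q5}.
That set has 6 states.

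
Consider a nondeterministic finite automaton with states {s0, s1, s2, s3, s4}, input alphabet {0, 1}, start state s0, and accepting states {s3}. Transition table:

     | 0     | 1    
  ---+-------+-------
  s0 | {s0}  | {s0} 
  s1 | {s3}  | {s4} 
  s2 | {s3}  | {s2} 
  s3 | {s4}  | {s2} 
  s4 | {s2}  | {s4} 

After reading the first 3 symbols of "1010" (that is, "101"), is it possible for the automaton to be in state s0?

Start in {s0}.
Read '1': s0→{s0}; now {s0}.
Read '0': s0→{s0}; now {s0}.
Read '1': s0→{s0}; now {s0}.
State s0 is in {s0}.

Yes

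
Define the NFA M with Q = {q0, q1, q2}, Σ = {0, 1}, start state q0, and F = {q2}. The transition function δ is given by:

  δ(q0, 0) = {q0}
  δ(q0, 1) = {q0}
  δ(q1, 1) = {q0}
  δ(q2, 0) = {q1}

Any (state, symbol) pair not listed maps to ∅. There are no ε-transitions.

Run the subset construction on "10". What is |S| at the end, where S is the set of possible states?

1

Start in {q0}.
Read '1': {q0} → {q0}.
Read '0': {q0} → {q0}.
That set has 1 state.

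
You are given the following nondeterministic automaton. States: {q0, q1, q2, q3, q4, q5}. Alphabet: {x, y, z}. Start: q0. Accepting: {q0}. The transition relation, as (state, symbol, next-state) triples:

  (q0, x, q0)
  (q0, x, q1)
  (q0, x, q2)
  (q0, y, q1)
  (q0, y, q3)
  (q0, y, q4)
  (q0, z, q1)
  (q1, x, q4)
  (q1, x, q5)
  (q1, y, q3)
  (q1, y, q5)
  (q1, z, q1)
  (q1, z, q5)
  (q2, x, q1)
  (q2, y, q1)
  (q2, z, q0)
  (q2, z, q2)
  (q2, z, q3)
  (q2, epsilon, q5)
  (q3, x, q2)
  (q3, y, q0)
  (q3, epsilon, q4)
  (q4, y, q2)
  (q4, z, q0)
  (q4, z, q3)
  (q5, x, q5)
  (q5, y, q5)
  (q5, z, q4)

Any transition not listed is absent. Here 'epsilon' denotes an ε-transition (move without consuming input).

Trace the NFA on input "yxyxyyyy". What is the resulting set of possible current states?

{q0, q2, q3, q4, q5}

Start in {q0}.
Read 'y': {q0} → {q1, q3, q4}.
Read 'x': {q1, q3, q4} → {q2, q4, q5}.
Read 'y': {q2, q4, q5} → {q1, q2, q5}.
Read 'x': {q1, q2, q5} → {q1, q4, q5}.
Read 'y': {q1, q4, q5} → {q2, q3, q4, q5}.
Read 'y': {q2, q3, q4, q5} → {q0, q1, q2, q5}.
Read 'y': {q0, q1, q2, q5} → {q1, q3, q4, q5}.
Read 'y': {q1, q3, q4, q5} → {q0, q2, q3, q4, q5}.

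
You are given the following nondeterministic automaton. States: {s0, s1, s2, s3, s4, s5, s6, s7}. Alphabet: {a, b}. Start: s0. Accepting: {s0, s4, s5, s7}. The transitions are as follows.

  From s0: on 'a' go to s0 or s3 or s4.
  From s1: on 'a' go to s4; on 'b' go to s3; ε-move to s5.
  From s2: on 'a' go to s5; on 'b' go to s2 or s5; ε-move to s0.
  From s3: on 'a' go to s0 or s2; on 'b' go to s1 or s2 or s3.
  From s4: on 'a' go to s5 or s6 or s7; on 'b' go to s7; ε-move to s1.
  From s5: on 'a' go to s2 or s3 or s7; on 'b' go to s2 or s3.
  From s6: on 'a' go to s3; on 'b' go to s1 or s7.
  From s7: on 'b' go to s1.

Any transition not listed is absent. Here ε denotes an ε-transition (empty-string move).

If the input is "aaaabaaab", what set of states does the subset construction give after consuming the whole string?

{s0, s1, s2, s3, s5, s7}

Start in {s0}.
Read 'a': s0→{s0, s3, s4}; union {s0, s3, s4}; ε-closure = {s0, s1, s3, s4, s5}.
Read 'a': s0→{s0, s3, s4}, s1→{s4}, s3→{s0, s2}, s4→{s5, s6, s7}, s5→{s2, s3, s7}; union {s0, s2, s3, s4, s5, s6, s7}; ε-closure = {s0, s1, s2, s3, s4, s5, s6, s7}.
Read 'a': s0→{s0, s3, s4}, s1→{s4}, s2→{s5}, s3→{s0, s2}, s4→{s5, s6, s7}, s5→{s2, s3, s7}, s6→{s3}, s7→∅; union {s0, s2, s3, s4, s5, s6, s7}; ε-closure = {s0, s1, s2, s3, s4, s5, s6, s7}.
Read 'a': s0→{s0, s3, s4}, s1→{s4}, s2→{s5}, s3→{s0, s2}, s4→{s5, s6, s7}, s5→{s2, s3, s7}, s6→{s3}, s7→∅; union {s0, s2, s3, s4, s5, s6, s7}; ε-closure = {s0, s1, s2, s3, s4, s5, s6, s7}.
Read 'b': s0→∅, s1→{s3}, s2→{s2, s5}, s3→{s1, s2, s3}, s4→{s7}, s5→{s2, s3}, s6→{s1, s7}, s7→{s1}; union {s1, s2, s3, s5, s7}; ε-closure = {s0, s1, s2, s3, s5, s7}.
Read 'a': s0→{s0, s3, s4}, s1→{s4}, s2→{s5}, s3→{s0, s2}, s5→{s2, s3, s7}, s7→∅; union {s0, s2, s3, s4, s5, s7}; ε-closure = {s0, s1, s2, s3, s4, s5, s7}.
Read 'a': s0→{s0, s3, s4}, s1→{s4}, s2→{s5}, s3→{s0, s2}, s4→{s5, s6, s7}, s5→{s2, s3, s7}, s7→∅; union {s0, s2, s3, s4, s5, s6, s7}; ε-closure = {s0, s1, s2, s3, s4, s5, s6, s7}.
Read 'a': s0→{s0, s3, s4}, s1→{s4}, s2→{s5}, s3→{s0, s2}, s4→{s5, s6, s7}, s5→{s2, s3, s7}, s6→{s3}, s7→∅; union {s0, s2, s3, s4, s5, s6, s7}; ε-closure = {s0, s1, s2, s3, s4, s5, s6, s7}.
Read 'b': s0→∅, s1→{s3}, s2→{s2, s5}, s3→{s1, s2, s3}, s4→{s7}, s5→{s2, s3}, s6→{s1, s7}, s7→{s1}; union {s1, s2, s3, s5, s7}; ε-closure = {s0, s1, s2, s3, s5, s7}.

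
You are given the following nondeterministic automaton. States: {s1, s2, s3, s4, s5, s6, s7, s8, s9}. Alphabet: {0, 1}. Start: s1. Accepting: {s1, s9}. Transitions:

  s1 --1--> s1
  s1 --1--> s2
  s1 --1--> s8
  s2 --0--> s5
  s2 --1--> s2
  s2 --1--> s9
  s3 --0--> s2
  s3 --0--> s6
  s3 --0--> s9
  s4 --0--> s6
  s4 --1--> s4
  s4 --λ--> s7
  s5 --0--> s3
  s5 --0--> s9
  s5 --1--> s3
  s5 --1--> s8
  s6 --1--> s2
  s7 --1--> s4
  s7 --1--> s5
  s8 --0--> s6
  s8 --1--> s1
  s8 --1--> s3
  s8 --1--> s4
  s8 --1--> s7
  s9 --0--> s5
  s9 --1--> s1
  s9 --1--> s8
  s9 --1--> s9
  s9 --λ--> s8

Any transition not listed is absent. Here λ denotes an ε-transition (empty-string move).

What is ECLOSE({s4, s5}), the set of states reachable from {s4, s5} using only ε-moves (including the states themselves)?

{s4, s5, s7}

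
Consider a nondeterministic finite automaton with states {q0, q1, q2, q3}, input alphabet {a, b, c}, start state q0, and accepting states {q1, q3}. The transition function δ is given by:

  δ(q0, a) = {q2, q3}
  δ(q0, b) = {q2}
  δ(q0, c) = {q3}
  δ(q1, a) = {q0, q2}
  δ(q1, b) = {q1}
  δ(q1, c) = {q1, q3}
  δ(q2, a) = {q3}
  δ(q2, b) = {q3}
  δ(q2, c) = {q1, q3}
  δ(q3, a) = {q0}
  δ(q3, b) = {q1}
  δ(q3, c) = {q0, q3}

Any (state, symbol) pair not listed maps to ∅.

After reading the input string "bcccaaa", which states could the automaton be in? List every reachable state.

{q0, q2, q3}

Start in {q0}.
Read 'b': q0→{q2}; now {q2}.
Read 'c': q2→{q1, q3}; now {q1, q3}.
Read 'c': q1→{q1, q3}, q3→{q0, q3}; now {q0, q1, q3}.
Read 'c': q0→{q3}, q1→{q1, q3}, q3→{q0, q3}; now {q0, q1, q3}.
Read 'a': q0→{q2, q3}, q1→{q0, q2}, q3→{q0}; now {q0, q2, q3}.
Read 'a': q0→{q2, q3}, q2→{q3}, q3→{q0}; now {q0, q2, q3}.
Read 'a': q0→{q2, q3}, q2→{q3}, q3→{q0}; now {q0, q2, q3}.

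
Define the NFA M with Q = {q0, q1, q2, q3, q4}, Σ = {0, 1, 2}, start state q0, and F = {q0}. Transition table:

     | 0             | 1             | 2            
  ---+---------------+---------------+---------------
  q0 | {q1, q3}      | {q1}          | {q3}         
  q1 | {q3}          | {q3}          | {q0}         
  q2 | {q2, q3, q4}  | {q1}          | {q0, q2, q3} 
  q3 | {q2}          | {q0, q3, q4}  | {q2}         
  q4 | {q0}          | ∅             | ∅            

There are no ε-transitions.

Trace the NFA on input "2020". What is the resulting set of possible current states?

{q1, q2, q3, q4}

Start in {q0}.
Read '2': q0→{q3}; now {q3}.
Read '0': q3→{q2}; now {q2}.
Read '2': q2→{q0, q2, q3}; now {q0, q2, q3}.
Read '0': q0→{q1, q3}, q2→{q2, q3, q4}, q3→{q2}; now {q1, q2, q3, q4}.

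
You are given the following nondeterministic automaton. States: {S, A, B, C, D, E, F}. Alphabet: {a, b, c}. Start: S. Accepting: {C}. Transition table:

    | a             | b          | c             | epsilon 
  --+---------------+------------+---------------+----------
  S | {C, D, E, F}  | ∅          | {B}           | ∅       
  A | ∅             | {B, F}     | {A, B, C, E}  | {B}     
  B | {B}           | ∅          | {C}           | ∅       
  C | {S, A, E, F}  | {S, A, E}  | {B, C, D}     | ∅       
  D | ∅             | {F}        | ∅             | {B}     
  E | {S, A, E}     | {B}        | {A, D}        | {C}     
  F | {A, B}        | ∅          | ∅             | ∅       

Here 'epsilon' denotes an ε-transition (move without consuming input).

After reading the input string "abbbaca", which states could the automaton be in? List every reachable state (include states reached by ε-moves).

{S, A, B, C, E, F}

Start in {S}.
Read 'a': S→{C, D, E, F}; union {C, D, E, F}; ε-closure = {B, C, D, E, F}.
Read 'b': B→∅, C→{S, A, E}, D→{F}, E→{B}, F→∅; union {S, A, B, E, F}; ε-closure = {S, A, B, C, E, F}.
Read 'b': S→∅, A→{B, F}, B→∅, C→{S, A, E}, E→{B}, F→∅; union {S, A, B, E, F}; ε-closure = {S, A, B, C, E, F}.
Read 'b': S→∅, A→{B, F}, B→∅, C→{S, A, E}, E→{B}, F→∅; union {S, A, B, E, F}; ε-closure = {S, A, B, C, E, F}.
Read 'a': S→{C, D, E, F}, A→∅, B→{B}, C→{S, A, E, F}, E→{S, A, E}, F→{A, B}; now {S, A, B, C, D, E, F}.
Read 'c': S→{B}, A→{A, B, C, E}, B→{C}, C→{B, C, D}, D→∅, E→{A, D}, F→∅; now {A, B, C, D, E}.
Read 'a': A→∅, B→{B}, C→{S, A, E, F}, D→∅, E→{S, A, E}; union {S, A, B, E, F}; ε-closure = {S, A, B, C, E, F}.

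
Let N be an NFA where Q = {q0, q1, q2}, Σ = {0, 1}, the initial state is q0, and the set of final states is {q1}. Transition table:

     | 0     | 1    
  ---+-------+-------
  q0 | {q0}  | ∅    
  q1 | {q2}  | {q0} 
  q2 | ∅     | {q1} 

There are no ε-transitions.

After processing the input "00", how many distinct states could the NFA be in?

1

Start in {q0}.
Read '0': q0→{q0}; now {q0}.
Read '0': q0→{q0}; now {q0}.
That set has 1 state.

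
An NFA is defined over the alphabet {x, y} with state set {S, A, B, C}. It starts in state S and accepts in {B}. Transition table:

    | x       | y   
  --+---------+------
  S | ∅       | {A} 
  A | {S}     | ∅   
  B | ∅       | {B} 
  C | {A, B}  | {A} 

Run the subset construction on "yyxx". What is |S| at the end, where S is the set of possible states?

0

Start in {S}.
Read 'y': S→{A}; now {A}.
Read 'y': A→∅; now ∅.
The set is empty and remains empty for the remaining 2 symbols.
That set has 0 states.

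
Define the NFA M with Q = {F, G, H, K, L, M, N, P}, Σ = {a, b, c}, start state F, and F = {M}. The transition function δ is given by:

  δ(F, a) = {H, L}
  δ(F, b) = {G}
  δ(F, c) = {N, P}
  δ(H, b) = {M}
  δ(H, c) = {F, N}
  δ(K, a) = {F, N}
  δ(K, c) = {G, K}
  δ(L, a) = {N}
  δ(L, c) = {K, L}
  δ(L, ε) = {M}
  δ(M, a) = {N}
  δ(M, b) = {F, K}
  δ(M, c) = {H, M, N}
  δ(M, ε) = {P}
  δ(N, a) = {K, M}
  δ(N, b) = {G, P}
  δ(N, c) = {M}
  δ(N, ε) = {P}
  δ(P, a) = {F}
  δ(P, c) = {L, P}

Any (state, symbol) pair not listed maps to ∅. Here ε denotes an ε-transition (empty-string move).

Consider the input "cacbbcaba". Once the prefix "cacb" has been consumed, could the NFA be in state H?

Start in {F}.
Read 'c': {F} → {N, P}.
Read 'a': {N, P} → {F, K, M, P}.
Read 'c': {F, K, M, P} → {G, H, K, L, M, N, P}.
Read 'b': {G, H, K, L, M, N, P} → {F, G, K, M, P}.
State H is not in {F, G, K, M, P}.

No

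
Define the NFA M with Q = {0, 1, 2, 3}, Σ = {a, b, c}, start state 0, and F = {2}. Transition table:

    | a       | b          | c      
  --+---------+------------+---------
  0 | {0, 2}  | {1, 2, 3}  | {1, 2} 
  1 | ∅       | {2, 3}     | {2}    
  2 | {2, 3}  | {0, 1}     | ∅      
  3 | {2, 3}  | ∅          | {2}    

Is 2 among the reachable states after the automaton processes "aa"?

Start in {0}.
Read 'a': 0→{0, 2}; now {0, 2}.
Read 'a': 0→{0, 2}, 2→{2, 3}; now {0, 2, 3}.
State 2 is in {0, 2, 3}.

Yes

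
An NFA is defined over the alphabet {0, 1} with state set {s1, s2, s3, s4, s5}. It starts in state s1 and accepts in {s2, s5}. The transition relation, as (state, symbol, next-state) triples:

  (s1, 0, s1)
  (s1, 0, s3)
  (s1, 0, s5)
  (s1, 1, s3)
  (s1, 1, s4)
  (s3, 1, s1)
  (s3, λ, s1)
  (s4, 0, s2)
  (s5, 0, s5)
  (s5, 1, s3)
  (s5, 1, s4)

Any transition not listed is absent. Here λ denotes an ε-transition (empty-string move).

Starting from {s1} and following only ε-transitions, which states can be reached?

{s1}

Begin with {s1}.
No ε-moves leave this set, so the closure equals the set itself.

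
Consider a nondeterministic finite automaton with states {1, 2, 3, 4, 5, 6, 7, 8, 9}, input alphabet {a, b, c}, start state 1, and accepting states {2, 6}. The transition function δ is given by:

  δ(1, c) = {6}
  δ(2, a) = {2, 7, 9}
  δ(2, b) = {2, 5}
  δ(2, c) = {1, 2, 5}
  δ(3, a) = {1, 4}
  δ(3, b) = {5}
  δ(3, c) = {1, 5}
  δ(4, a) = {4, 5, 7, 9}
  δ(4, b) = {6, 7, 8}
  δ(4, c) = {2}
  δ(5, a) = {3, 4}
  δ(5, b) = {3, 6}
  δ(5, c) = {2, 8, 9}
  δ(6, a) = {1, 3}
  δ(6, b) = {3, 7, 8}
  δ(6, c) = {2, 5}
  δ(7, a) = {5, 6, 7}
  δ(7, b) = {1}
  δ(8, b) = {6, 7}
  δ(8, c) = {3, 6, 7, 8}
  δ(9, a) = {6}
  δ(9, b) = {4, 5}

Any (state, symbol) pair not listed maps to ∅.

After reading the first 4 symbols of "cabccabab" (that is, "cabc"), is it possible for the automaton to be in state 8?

Yes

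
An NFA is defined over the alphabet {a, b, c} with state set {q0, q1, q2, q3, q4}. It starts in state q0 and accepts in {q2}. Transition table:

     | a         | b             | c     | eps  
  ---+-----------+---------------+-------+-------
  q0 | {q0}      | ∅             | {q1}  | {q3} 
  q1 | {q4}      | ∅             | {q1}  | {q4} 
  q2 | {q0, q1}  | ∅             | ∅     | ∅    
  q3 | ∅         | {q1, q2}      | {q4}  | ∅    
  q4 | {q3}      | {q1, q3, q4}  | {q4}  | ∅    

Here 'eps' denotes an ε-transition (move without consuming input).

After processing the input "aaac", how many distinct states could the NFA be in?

Start: ε-closure({q0}) = {q0, q3}.
Read 'a': q0→{q0}, q3→∅; union {q0}; ε-closure = {q0, q3}.
Read 'a': q0→{q0}, q3→∅; union {q0}; ε-closure = {q0, q3}.
Read 'a': q0→{q0}, q3→∅; union {q0}; ε-closure = {q0, q3}.
Read 'c': q0→{q1}, q3→{q4}; now {q1, q4}.
That set has 2 states.

2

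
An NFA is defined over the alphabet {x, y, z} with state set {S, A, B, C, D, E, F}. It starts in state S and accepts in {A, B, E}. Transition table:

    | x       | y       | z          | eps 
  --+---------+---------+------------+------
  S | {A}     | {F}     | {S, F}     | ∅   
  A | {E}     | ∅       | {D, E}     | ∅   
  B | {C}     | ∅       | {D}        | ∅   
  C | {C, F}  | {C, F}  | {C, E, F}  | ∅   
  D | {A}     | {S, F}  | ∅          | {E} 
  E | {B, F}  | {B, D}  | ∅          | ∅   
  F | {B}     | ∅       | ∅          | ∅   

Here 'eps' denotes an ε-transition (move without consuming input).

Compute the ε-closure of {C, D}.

Begin with {C, D}.
ε-move D → E; add E.

{C, D, E}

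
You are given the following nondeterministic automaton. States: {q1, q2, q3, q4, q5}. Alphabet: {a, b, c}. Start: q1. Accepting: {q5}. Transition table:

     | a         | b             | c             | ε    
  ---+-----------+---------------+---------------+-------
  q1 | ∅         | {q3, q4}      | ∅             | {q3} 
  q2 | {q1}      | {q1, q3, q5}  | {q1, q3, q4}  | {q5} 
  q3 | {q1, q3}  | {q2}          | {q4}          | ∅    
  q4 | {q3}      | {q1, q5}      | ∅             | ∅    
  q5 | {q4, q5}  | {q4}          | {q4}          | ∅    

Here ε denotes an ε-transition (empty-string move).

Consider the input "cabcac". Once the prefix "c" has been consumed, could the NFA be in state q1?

Start: ε-closure({q1}) = {q1, q3}.
Read 'c': {q1, q3} → {q4}.
State q1 is not in {q4}.

No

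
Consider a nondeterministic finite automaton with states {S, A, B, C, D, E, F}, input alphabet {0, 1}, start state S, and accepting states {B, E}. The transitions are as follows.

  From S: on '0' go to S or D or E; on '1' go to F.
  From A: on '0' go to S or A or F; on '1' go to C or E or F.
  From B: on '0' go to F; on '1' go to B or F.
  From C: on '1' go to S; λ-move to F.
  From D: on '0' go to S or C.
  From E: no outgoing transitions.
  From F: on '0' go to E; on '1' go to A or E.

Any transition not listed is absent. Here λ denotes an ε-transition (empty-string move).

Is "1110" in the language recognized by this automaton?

Start in {S}.
Read '1': {S} → {F}.
Read '1': {F} → {A, E}.
Read '1': {A, E} → {C, E, F}.
Read '0': {C, E, F} → {E}.
The final set {E} contains the accepting state E.

Yes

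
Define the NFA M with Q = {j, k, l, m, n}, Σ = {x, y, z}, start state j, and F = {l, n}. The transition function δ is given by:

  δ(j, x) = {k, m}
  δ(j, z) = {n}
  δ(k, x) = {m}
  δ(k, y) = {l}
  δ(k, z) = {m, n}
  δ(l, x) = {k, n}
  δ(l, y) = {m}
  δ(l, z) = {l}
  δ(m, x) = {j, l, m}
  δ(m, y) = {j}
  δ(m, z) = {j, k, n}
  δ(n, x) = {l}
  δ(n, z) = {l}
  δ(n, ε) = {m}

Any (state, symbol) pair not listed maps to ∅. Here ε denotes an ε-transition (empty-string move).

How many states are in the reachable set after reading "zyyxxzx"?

0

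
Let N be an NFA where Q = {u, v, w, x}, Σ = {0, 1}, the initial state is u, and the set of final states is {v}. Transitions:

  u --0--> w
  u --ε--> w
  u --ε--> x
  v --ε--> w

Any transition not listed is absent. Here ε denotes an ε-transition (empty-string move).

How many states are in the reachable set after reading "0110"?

0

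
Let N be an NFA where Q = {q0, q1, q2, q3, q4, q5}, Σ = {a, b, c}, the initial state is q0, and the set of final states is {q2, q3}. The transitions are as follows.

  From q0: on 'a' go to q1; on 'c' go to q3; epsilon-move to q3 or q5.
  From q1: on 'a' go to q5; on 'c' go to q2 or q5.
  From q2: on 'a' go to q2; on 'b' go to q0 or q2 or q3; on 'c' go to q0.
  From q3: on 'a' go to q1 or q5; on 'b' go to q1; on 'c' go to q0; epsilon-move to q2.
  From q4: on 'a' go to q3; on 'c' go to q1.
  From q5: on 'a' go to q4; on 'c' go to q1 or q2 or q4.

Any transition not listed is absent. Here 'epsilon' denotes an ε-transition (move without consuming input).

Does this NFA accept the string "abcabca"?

Start: ε-closure({q0}) = {q0, q2, q3, q5}.
Read 'a': {q0, q2, q3, q5} → {q1, q2, q4, q5}.
Read 'b': {q1, q2, q4, q5} → {q0, q2, q3, q5}.
Read 'c': {q0, q2, q3, q5} → {q0, q1, q2, q3, q4, q5}.
Read 'a': {q0, q1, q2, q3, q4, q5} → {q1, q2, q3, q4, q5}.
Read 'b': {q1, q2, q3, q4, q5} → {q0, q1, q2, q3, q5}.
Read 'c': {q0, q1, q2, q3, q5} → {q0, q1, q2, q3, q4, q5}.
Read 'a': {q0, q1, q2, q3, q4, q5} → {q1, q2, q3, q4, q5}.
The final set {q1, q2, q3, q4, q5} contains the accepting states q2, q3.

Yes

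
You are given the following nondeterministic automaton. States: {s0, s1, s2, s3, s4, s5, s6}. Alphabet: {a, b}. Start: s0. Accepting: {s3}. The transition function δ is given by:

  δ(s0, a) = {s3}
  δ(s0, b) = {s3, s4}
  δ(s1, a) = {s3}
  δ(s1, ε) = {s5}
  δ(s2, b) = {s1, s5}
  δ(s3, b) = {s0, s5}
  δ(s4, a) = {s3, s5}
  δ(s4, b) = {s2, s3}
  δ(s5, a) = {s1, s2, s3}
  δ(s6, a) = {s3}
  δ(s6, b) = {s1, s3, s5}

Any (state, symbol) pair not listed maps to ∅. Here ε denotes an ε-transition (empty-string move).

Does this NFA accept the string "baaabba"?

Start in {s0}.
Read 'b': s0→{s3, s4}; now {s3, s4}.
Read 'a': s3→∅, s4→{s3, s5}; now {s3, s5}.
Read 'a': s3→∅, s5→{s1, s2, s3}; union {s1, s2, s3}; ε-closure = {s1, s2, s3, s5}.
Read 'a': s1→{s3}, s2→∅, s3→∅, s5→{s1, s2, s3}; union {s1, s2, s3}; ε-closure = {s1, s2, s3, s5}.
Read 'b': s1→∅, s2→{s1, s5}, s3→{s0, s5}, s5→∅; now {s0, s1, s5}.
Read 'b': s0→{s3, s4}, s1→∅, s5→∅; now {s3, s4}.
Read 'a': s3→∅, s4→{s3, s5}; now {s3, s5}.
The final set {s3, s5} contains the accepting state s3.

Yes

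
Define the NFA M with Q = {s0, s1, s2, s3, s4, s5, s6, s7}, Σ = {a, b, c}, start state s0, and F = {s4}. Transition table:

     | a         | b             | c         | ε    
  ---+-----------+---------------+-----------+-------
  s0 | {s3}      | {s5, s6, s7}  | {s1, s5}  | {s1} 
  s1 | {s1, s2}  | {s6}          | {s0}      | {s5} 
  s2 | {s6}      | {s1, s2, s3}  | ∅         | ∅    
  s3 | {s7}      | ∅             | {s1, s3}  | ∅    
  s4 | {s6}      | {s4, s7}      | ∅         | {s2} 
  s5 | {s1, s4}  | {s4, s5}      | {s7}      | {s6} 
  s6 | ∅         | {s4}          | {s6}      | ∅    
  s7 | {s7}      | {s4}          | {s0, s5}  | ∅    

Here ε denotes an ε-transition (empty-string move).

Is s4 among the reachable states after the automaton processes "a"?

Start: ε-closure({s0}) = {s0, s1, s5, s6}.
Read 'a': s0→{s3}, s1→{s1, s2}, s5→{s1, s4}, s6→∅; union {s1, s2, s3, s4}; ε-closure = {s1, s2, s3, s4, s5, s6}.
State s4 is in {s1, s2, s3, s4, s5, s6}.

Yes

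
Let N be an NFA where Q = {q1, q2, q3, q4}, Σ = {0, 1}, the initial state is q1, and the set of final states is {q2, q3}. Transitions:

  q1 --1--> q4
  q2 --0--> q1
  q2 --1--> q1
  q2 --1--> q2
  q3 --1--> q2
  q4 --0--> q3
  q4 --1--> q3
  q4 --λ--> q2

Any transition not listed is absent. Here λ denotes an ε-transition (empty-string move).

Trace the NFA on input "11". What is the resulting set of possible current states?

{q1, q2, q3}

Start in {q1}.
Read '1': q1→{q4}; union {q4}; ε-closure = {q2, q4}.
Read '1': q2→{q1, q2}, q4→{q3}; now {q1, q2, q3}.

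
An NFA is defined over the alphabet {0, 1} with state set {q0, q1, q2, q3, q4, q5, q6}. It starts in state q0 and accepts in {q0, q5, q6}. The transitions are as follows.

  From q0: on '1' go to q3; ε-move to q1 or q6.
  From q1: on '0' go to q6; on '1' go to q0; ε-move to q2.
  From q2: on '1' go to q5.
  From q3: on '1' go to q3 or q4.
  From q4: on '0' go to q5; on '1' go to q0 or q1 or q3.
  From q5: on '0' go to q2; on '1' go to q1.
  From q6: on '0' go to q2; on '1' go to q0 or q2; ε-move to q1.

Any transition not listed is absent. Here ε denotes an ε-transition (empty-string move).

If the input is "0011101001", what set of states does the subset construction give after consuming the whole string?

Start: ε-closure({q0}) = {q0, q1, q2, q6}.
Read '0': {q0, q1, q2, q6} → {q1, q2, q6}.
Read '0': {q1, q2, q6} → {q1, q2, q6}.
Read '1': {q1, q2, q6} → {q0, q1, q2, q5, q6}.
Read '1': {q0, q1, q2, q5, q6} → {q0, q1, q2, q3, q5, q6}.
Read '1': {q0, q1, q2, q3, q5, q6} → {q0, q1, q2, q3, q4, q5, q6}.
Read '0': {q0, q1, q2, q3, q4, q5, q6} → {q1, q2, q5, q6}.
Read '1': {q1, q2, q5, q6} → {q0, q1, q2, q5, q6}.
Read '0': {q0, q1, q2, q5, q6} → {q1, q2, q6}.
Read '0': {q1, q2, q6} → {q1, q2, q6}.
Read '1': {q1, q2, q6} → {q0, q1, q2, q5, q6}.

{q0, q1, q2, q5, q6}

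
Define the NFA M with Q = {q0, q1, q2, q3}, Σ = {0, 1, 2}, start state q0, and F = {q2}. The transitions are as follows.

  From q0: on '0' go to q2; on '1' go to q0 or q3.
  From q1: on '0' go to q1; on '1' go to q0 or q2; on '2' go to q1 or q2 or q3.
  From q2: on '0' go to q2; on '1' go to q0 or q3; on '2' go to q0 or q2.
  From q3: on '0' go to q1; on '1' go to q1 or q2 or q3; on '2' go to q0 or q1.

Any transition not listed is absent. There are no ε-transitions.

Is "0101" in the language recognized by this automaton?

Yes

Start in {q0}.
Read '0': {q0} → {q2}.
Read '1': {q2} → {q0, q3}.
Read '0': {q0, q3} → {q1, q2}.
Read '1': {q1, q2} → {q0, q2, q3}.
The final set {q0, q2, q3} contains the accepting state q2.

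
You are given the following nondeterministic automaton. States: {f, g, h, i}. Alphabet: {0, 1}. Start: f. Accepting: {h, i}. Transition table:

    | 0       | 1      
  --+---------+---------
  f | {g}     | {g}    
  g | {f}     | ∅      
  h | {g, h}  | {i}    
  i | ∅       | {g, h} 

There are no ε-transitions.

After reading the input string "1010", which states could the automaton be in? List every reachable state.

{f}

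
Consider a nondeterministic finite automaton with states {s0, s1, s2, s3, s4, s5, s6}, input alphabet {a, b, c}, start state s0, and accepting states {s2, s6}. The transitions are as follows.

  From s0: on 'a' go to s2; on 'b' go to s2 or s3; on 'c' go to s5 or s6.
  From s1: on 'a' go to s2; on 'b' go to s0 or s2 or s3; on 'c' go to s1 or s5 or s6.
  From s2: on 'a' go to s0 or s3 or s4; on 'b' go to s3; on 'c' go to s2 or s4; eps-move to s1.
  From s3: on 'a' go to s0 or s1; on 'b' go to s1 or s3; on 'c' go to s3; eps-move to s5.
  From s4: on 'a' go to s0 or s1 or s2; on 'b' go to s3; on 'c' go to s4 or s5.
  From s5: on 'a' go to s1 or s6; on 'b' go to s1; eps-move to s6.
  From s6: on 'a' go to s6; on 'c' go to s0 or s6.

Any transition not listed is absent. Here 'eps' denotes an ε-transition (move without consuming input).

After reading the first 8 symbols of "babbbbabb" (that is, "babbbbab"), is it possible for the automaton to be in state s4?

Start in {s0}.
Read 'b': s0→{s2, s3}; union {s2, s3}; ε-closure = {s1, s2, s3, s5, s6}.
Read 'a': s1→{s2}, s2→{s0, s3, s4}, s3→{s0, s1}, s5→{s1, s6}, s6→{s6}; union {s0, s1, s2, s3, s4, s6}; ε-closure = {s0, s1, s2, s3, s4, s5, s6}.
Read 'b': s0→{s2, s3}, s1→{s0, s2, s3}, s2→{s3}, s3→{s1, s3}, s4→{s3}, s5→{s1}, s6→∅; union {s0, s1, s2, s3}; ε-closure = {s0, s1, s2, s3, s5, s6}.
Read 'b': s0→{s2, s3}, s1→{s0, s2, s3}, s2→{s3}, s3→{s1, s3}, s5→{s1}, s6→∅; union {s0, s1, s2, s3}; ε-closure = {s0, s1, s2, s3, s5, s6}.
Read 'b': s0→{s2, s3}, s1→{s0, s2, s3}, s2→{s3}, s3→{s1, s3}, s5→{s1}, s6→∅; union {s0, s1, s2, s3}; ε-closure = {s0, s1, s2, s3, s5, s6}.
Read 'b': s0→{s2, s3}, s1→{s0, s2, s3}, s2→{s3}, s3→{s1, s3}, s5→{s1}, s6→∅; union {s0, s1, s2, s3}; ε-closure = {s0, s1, s2, s3, s5, s6}.
Read 'a': s0→{s2}, s1→{s2}, s2→{s0, s3, s4}, s3→{s0, s1}, s5→{s1, s6}, s6→{s6}; union {s0, s1, s2, s3, s4, s6}; ε-closure = {s0, s1, s2, s3, s4, s5, s6}.
Read 'b': s0→{s2, s3}, s1→{s0, s2, s3}, s2→{s3}, s3→{s1, s3}, s4→{s3}, s5→{s1}, s6→∅; union {s0, s1, s2, s3}; ε-closure = {s0, s1, s2, s3, s5, s6}.
State s4 is not in {s0, s1, s2, s3, s5, s6}.

No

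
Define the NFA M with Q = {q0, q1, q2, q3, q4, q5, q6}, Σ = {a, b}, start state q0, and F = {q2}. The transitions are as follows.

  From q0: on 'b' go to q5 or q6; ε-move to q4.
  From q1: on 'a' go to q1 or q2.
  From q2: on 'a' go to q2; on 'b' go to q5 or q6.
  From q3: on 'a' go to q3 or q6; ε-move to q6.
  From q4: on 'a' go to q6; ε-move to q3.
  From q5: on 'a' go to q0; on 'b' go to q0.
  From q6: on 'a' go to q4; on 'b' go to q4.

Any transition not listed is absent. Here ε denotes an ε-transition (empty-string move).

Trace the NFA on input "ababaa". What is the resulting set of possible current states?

{q3, q4, q6}

Start: ε-closure({q0}) = {q0, q3, q4, q6}.
Read 'a': {q0, q3, q4, q6} → {q3, q4, q6}.
Read 'b': {q3, q4, q6} → {q3, q4, q6}.
Read 'a': {q3, q4, q6} → {q3, q4, q6}.
Read 'b': {q3, q4, q6} → {q3, q4, q6}.
Read 'a': {q3, q4, q6} → {q3, q4, q6}.
Read 'a': {q3, q4, q6} → {q3, q4, q6}.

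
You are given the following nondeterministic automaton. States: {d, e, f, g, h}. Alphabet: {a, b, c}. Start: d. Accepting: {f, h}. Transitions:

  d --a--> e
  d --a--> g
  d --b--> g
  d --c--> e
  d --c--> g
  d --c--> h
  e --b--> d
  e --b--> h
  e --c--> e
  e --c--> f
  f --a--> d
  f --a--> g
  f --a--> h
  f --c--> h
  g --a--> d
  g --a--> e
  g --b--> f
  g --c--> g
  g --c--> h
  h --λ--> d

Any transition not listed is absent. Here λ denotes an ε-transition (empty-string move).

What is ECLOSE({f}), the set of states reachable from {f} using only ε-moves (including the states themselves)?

Begin with {f}.
No ε-moves leave this set, so the closure equals the set itself.

{f}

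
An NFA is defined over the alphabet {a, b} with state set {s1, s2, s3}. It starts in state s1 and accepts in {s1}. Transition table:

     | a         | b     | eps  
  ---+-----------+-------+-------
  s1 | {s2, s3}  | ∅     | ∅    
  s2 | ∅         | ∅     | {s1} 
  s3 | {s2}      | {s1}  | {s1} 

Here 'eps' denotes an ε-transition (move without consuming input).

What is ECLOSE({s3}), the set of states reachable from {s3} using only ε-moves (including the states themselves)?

{s1, s3}

Begin with {s3}.
ε-move s3 → s1; add s1.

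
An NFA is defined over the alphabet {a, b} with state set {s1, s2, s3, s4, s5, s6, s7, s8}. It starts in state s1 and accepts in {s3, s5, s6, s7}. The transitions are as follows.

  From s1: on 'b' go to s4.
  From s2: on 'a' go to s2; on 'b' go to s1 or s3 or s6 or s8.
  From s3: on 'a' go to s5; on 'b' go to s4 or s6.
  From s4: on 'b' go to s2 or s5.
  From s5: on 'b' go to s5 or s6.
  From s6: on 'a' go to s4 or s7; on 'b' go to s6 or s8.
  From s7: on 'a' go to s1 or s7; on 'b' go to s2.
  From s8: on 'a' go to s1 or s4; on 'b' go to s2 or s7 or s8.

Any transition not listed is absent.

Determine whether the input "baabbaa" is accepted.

No

Start in {s1}.
Read 'b': s1→{s4}; now {s4}.
Read 'a': s4→∅; now ∅.
The set is empty and remains empty for the remaining 5 symbols.
The final set ∅ contains no accepting state.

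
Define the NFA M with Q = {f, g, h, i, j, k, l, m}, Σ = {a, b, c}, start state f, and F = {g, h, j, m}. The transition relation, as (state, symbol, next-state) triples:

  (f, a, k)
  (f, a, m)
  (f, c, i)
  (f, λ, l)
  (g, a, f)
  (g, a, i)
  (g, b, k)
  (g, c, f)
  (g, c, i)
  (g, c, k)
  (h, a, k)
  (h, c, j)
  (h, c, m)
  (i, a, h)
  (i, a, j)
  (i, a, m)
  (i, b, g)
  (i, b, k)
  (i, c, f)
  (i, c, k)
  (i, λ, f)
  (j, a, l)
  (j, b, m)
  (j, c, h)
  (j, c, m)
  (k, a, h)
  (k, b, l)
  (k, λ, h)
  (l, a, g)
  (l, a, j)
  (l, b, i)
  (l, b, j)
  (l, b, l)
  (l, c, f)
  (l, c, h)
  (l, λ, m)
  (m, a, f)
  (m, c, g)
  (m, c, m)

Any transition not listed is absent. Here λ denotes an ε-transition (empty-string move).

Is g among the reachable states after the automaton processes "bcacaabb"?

Start: ε-closure({f}) = {f, l, m}.
Read 'b': f→∅, l→{i, j, l}, m→∅; union {i, j, l}; ε-closure = {f, i, j, l, m}.
Read 'c': f→{i}, i→{f, k}, j→{h, m}, l→{f, h}, m→{g, m}; union {f, g, h, i, k, m}; ε-closure = {f, g, h, i, k, l, m}.
Read 'a': f→{k, m}, g→{f, i}, h→{k}, i→{h, j, m}, k→{h}, l→{g, j}, m→{f}; union {f, g, h, i, j, k, m}; ε-closure = {f, g, h, i, j, k, l, m}.
Read 'c': f→{i}, g→{f, i, k}, h→{j, m}, i→{f, k}, j→{h, m}, k→∅, l→{f, h}, m→{g, m}; union {f, g, h, i, j, k, m}; ε-closure = {f, g, h, i, j, k, l, m}.
Read 'a': f→{k, m}, g→{f, i}, h→{k}, i→{h, j, m}, j→{l}, k→{h}, l→{g, j}, m→{f}; now {f, g, h, i, j, k, l, m}.
Read 'a': f→{k, m}, g→{f, i}, h→{k}, i→{h, j, m}, j→{l}, k→{h}, l→{g, j}, m→{f}; now {f, g, h, i, j, k, l, m}.
Read 'b': f→∅, g→{k}, h→∅, i→{g, k}, j→{m}, k→{l}, l→{i, j, l}, m→∅; union {g, i, j, k, l, m}; ε-closure = {f, g, h, i, j, k, l, m}.
Read 'b': f→∅, g→{k}, h→∅, i→{g, k}, j→{m}, k→{l}, l→{i, j, l}, m→∅; union {g, i, j, k, l, m}; ε-closure = {f, g, h, i, j, k, l, m}.
State g is in {f, g, h, i, j, k, l, m}.

Yes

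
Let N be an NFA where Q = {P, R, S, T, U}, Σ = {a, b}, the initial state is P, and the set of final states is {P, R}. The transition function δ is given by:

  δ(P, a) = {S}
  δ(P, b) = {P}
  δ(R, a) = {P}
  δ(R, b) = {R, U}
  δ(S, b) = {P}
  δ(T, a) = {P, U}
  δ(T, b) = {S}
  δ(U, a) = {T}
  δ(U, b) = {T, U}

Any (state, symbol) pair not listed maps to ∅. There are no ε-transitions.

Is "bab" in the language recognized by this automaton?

Start in {P}.
Read 'b': {P} → {P}.
Read 'a': {P} → {S}.
Read 'b': {S} → {P}.
The final set {P} contains the accepting state P.

Yes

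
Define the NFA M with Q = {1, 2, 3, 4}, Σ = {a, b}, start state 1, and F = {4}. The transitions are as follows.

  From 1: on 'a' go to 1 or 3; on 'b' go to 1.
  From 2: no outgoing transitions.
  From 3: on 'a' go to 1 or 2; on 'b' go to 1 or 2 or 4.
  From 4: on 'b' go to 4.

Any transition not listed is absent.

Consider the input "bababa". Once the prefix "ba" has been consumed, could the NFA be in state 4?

No

Start in {1}.
Read 'b': 1→{1}; now {1}.
Read 'a': 1→{1, 3}; now {1, 3}.
State 4 is not in {1, 3}.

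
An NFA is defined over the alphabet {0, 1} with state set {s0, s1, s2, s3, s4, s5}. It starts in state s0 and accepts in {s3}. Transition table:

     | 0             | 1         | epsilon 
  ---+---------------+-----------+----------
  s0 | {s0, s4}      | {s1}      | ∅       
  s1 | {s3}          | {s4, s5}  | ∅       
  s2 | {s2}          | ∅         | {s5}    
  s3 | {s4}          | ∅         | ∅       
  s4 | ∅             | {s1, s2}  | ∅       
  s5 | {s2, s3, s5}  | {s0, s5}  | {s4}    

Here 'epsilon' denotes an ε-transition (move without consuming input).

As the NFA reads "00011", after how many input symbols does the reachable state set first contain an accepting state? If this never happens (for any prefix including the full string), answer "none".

none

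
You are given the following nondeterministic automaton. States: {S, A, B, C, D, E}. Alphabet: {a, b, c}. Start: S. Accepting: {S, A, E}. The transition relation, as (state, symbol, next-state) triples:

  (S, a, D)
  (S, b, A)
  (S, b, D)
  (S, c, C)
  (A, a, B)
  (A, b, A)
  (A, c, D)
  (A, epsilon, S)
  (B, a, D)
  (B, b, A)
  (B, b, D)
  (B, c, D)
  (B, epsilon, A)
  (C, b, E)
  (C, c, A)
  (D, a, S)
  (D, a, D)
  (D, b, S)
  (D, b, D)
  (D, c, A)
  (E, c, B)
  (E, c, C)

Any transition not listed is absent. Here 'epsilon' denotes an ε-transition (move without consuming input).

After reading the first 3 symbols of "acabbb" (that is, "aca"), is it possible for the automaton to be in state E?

Start in {S}.
Read 'a': {S} → {D}.
Read 'c': {D} → {S, A}.
Read 'a': {S, A} → {S, A, B, D}.
State E is not in {S, A, B, D}.

No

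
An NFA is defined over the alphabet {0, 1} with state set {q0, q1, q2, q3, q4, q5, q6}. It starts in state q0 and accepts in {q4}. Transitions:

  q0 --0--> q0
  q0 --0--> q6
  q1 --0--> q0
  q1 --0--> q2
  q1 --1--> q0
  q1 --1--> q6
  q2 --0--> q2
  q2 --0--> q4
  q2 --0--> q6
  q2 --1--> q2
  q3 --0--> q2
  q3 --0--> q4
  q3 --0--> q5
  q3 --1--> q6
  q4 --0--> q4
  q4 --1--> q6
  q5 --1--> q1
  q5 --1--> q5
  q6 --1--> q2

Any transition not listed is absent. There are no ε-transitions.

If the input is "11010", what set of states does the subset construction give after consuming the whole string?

Start in {q0}.
Read '1': {q0} → ∅.
The set is empty and remains empty for the remaining 4 symbols.

∅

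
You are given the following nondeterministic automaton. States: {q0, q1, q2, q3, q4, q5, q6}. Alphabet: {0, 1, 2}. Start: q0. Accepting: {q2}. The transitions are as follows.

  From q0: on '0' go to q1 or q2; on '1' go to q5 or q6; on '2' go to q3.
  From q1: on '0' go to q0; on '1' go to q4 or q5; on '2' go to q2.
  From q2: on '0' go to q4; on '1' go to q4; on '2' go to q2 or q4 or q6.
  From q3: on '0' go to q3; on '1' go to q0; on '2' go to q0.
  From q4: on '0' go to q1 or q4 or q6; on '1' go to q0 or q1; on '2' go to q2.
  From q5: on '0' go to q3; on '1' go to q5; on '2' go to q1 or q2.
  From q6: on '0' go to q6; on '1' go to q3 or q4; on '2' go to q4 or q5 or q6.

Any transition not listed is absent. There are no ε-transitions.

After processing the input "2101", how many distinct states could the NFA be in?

Start in {q0}.
Read '2': q0→{q3}; now {q3}.
Read '1': q3→{q0}; now {q0}.
Read '0': q0→{q1, q2}; now {q1, q2}.
Read '1': q1→{q4, q5}, q2→{q4}; now {q4, q5}.
That set has 2 states.

2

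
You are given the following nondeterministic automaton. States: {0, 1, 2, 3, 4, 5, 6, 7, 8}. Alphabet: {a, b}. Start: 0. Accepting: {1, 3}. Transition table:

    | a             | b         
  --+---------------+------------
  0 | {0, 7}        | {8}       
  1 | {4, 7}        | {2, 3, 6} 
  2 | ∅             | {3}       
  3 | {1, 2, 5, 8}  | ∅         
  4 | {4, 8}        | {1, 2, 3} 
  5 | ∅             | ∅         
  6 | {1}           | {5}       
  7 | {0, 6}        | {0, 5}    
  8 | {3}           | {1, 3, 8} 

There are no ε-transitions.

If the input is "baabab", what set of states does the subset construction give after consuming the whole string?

Start in {0}.
Read 'b': 0→{8}; now {8}.
Read 'a': 8→{3}; now {3}.
Read 'a': 3→{1, 2, 5, 8}; now {1, 2, 5, 8}.
Read 'b': 1→{2, 3, 6}, 2→{3}, 5→∅, 8→{1, 3, 8}; now {1, 2, 3, 6, 8}.
Read 'a': 1→{4, 7}, 2→∅, 3→{1, 2, 5, 8}, 6→{1}, 8→{3}; now {1, 2, 3, 4, 5, 7, 8}.
Read 'b': 1→{2, 3, 6}, 2→{3}, 3→∅, 4→{1, 2, 3}, 5→∅, 7→{0, 5}, 8→{1, 3, 8}; now {0, 1, 2, 3, 5, 6, 8}.

{0, 1, 2, 3, 5, 6, 8}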